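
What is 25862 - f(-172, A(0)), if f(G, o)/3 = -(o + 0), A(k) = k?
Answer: 25862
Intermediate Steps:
f(G, o) = -3*o (f(G, o) = 3*(-(o + 0)) = 3*(-o) = -3*o)
25862 - f(-172, A(0)) = 25862 - (-3)*0 = 25862 - 1*0 = 25862 + 0 = 25862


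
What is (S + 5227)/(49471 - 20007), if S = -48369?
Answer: -21571/14732 ≈ -1.4642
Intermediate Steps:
(S + 5227)/(49471 - 20007) = (-48369 + 5227)/(49471 - 20007) = -43142/29464 = -43142*1/29464 = -21571/14732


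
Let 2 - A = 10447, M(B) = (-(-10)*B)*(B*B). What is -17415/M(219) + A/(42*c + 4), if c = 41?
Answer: -2031696946/335721671 ≈ -6.0517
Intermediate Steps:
M(B) = 10*B³ (M(B) = (10*B)*B² = 10*B³)
A = -10445 (A = 2 - 1*10447 = 2 - 10447 = -10445)
-17415/M(219) + A/(42*c + 4) = -17415/(10*219³) - 10445/(42*41 + 4) = -17415/(10*10503459) - 10445/(1722 + 4) = -17415/105034590 - 10445/1726 = -17415*1/105034590 - 10445*1/1726 = -129/778034 - 10445/1726 = -2031696946/335721671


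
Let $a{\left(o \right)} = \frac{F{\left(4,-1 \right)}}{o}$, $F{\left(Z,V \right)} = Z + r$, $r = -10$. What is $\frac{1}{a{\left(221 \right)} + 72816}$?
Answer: $\frac{221}{16092330} \approx 1.3733 \cdot 10^{-5}$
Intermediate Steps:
$F{\left(Z,V \right)} = -10 + Z$ ($F{\left(Z,V \right)} = Z - 10 = -10 + Z$)
$a{\left(o \right)} = - \frac{6}{o}$ ($a{\left(o \right)} = \frac{-10 + 4}{o} = - \frac{6}{o}$)
$\frac{1}{a{\left(221 \right)} + 72816} = \frac{1}{- \frac{6}{221} + 72816} = \frac{1}{\frac{16092330}{221}} = \frac{221}{16092330}$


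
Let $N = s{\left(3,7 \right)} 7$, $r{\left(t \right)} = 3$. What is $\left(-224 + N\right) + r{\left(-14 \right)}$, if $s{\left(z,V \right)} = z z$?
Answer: $-158$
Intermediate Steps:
$s{\left(z,V \right)} = z^{2}$
$N = 63$ ($N = 3^{2} \cdot 7 = 9 \cdot 7 = 63$)
$\left(-224 + N\right) + r{\left(-14 \right)} = \left(-224 + 63\right) + 3 = -161 + 3 = -158$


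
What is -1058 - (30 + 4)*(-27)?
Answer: -140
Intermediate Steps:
-1058 - (30 + 4)*(-27) = -1058 - 34*(-27) = -1058 - 1*(-918) = -1058 + 918 = -140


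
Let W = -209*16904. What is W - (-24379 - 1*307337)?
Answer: -3201220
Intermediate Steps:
W = -3532936
W - (-24379 - 1*307337) = -3532936 - (-24379 - 1*307337) = -3532936 - (-24379 - 307337) = -3532936 - 1*(-331716) = -3532936 + 331716 = -3201220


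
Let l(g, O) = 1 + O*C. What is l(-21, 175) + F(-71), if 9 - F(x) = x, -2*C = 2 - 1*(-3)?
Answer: -713/2 ≈ -356.50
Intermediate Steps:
C = -5/2 (C = -(2 - 1*(-3))/2 = -(2 + 3)/2 = -1/2*5 = -5/2 ≈ -2.5000)
F(x) = 9 - x
l(g, O) = 1 - 5*O/2 (l(g, O) = 1 + O*(-5/2) = 1 - 5*O/2)
l(-21, 175) + F(-71) = (1 - 5/2*175) + (9 - 1*(-71)) = (1 - 875/2) + (9 + 71) = -873/2 + 80 = -713/2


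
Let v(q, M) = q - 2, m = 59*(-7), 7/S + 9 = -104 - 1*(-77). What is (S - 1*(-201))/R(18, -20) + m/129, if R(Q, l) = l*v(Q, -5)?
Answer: -1896767/495360 ≈ -3.8291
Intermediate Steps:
S = -7/36 (S = 7/(-9 + (-104 - 1*(-77))) = 7/(-9 + (-104 + 77)) = 7/(-9 - 27) = 7/(-36) = 7*(-1/36) = -7/36 ≈ -0.19444)
m = -413
v(q, M) = -2 + q
R(Q, l) = l*(-2 + Q)
(S - 1*(-201))/R(18, -20) + m/129 = (-7/36 - 1*(-201))/((-20*(-2 + 18))) - 413/129 = (-7/36 + 201)/((-20*16)) - 413*1/129 = (7229/36)/(-320) - 413/129 = (7229/36)*(-1/320) - 413/129 = -7229/11520 - 413/129 = -1896767/495360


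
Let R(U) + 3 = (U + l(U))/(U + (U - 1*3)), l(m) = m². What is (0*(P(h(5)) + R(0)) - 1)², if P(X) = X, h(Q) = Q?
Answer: 1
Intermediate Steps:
R(U) = -3 + (U + U²)/(-3 + 2*U) (R(U) = -3 + (U + U²)/(U + (U - 1*3)) = -3 + (U + U²)/(U + (U - 3)) = -3 + (U + U²)/(U + (-3 + U)) = -3 + (U + U²)/(-3 + 2*U))
(0*(P(h(5)) + R(0)) - 1)² = (0*(5 + (9 + 0² - 5*0)/(-3 + 2*0)) - 1)² = (0*(5 + (9 + 0 + 0)/(-3 + 0)) - 1)² = (0*(5 + 9/(-3)) - 1)² = (0*(5 - ⅓*9) - 1)² = (0*(5 - 3) - 1)² = (0*2 - 1)² = (0 - 1)² = (-1)² = 1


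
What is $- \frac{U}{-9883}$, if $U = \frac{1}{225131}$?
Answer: $\frac{1}{2224969673} \approx 4.4944 \cdot 10^{-10}$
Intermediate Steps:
$U = \frac{1}{225131} \approx 4.4419 \cdot 10^{-6}$
$- \frac{U}{-9883} = - \frac{1}{225131 \left(-9883\right)} = - \frac{-1}{225131 \cdot 9883} = \left(-1\right) \left(- \frac{1}{2224969673}\right) = \frac{1}{2224969673}$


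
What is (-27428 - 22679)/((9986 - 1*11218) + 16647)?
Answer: -50107/15415 ≈ -3.2505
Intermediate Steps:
(-27428 - 22679)/((9986 - 1*11218) + 16647) = -50107/((9986 - 11218) + 16647) = -50107/(-1232 + 16647) = -50107/15415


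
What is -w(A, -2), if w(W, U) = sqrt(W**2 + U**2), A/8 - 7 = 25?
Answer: -2*sqrt(16385) ≈ -256.01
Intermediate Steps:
A = 256 (A = 56 + 8*25 = 56 + 200 = 256)
w(W, U) = sqrt(U**2 + W**2)
-w(A, -2) = -sqrt((-2)**2 + 256**2) = -sqrt(4 + 65536) = -sqrt(65540) = -2*sqrt(16385)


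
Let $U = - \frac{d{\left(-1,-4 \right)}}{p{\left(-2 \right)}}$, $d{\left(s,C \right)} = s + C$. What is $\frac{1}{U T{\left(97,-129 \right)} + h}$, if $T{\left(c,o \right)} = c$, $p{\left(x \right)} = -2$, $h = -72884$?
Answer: $- \frac{2}{146253} \approx -1.3675 \cdot 10^{-5}$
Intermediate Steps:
$d{\left(s,C \right)} = C + s$
$U = - \frac{5}{2}$ ($U = - \frac{-4 - 1}{-2} = - \frac{\left(-5\right) \left(-1\right)}{2} = \left(-1\right) \frac{5}{2} = - \frac{5}{2} \approx -2.5$)
$\frac{1}{U T{\left(97,-129 \right)} + h} = \frac{1}{\left(- \frac{5}{2}\right) 97 - 72884} = \frac{1}{- \frac{485}{2} - 72884} = \frac{1}{- \frac{146253}{2}} = - \frac{2}{146253}$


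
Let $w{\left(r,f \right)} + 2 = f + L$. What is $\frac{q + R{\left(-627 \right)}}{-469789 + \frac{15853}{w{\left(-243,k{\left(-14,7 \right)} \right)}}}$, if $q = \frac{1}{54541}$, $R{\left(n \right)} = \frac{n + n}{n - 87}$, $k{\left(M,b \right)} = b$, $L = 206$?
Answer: $- \frac{1202614334}{321629517644127} \approx -3.7391 \cdot 10^{-6}$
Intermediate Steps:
$w{\left(r,f \right)} = 204 + f$ ($w{\left(r,f \right)} = -2 + \left(f + 206\right) = -2 + \left(206 + f\right) = 204 + f$)
$R{\left(n \right)} = \frac{2 n}{-87 + n}$
$q = \frac{1}{54541} \approx 1.8335 \cdot 10^{-5}$
$\frac{q + R{\left(-627 \right)}}{-469789 + \frac{15853}{w{\left(-243,k{\left(-14,7 \right)} \right)}}} = \frac{\frac{1}{54541} + 2 \left(-627\right) \frac{1}{-87 - 627}}{-469789 + \frac{15853}{204 + 7}} = \frac{\frac{1}{54541} + 2 \left(-627\right) \frac{1}{-714}}{-469789 + \frac{15853}{211}} = \frac{\frac{1}{54541} + 2 \left(-627\right) \left(- \frac{1}{714}\right)}{-469789 + 15853 \cdot \frac{1}{211}} = \frac{\frac{1}{54541} + \frac{209}{119}}{-469789 + \frac{15853}{211}} = \frac{11399188}{6490379 \left(- \frac{99109626}{211}\right)} = \frac{11399188}{6490379} \left(- \frac{211}{99109626}\right) = - \frac{1202614334}{321629517644127}$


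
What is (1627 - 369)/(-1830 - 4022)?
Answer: -629/2926 ≈ -0.21497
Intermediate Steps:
(1627 - 369)/(-1830 - 4022) = 1258/(-5852) = 1258*(-1/5852) = -629/2926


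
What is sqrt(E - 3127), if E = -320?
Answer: 3*I*sqrt(383) ≈ 58.711*I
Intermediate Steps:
sqrt(E - 3127) = sqrt(-320 - 3127) = sqrt(-3447) = 3*I*sqrt(383)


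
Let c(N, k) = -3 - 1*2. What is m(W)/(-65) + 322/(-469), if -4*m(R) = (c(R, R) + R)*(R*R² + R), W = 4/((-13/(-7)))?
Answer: -101934799/124383155 ≈ -0.81952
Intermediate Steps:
W = 28/13 (W = 4/((-13*(-⅐))) = 4/(13/7) = 4*(7/13) = 28/13 ≈ 2.1538)
c(N, k) = -5 (c(N, k) = -3 - 2 = -5)
m(R) = -(-5 + R)*(R + R³)/4 (m(R) = -(-5 + R)*(R*R² + R)/4 = -(-5 + R)*(R³ + R)/4 = -(-5 + R)*(R + R³)/4)
m(W)/(-65) + 322/(-469) = ((¼)*(28/13)*(5 - 1*28/13 - (28/13)³ + 5*(28/13)²))/(-65) + 322/(-469) = ((¼)*(28/13)*(5 - 28/13 - 1*21952/2197 + 5*(784/169)))*(-1/65) + 322*(-1/469) = ((¼)*(28/13)*(5 - 28/13 - 21952/2197 + 3920/169))*(-1/65) - 46/67 = ((¼)*(28/13)*(35261/2197))*(-1/65) - 46/67 = (246827/28561)*(-1/65) - 46/67 = -246827/1856465 - 46/67 = -101934799/124383155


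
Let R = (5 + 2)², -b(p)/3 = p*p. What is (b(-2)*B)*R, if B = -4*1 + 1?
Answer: 1764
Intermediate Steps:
b(p) = -3*p² (b(p) = -3*p*p = -3*p²)
B = -3 (B = -4 + 1 = -3)
R = 49 (R = 7² = 49)
(b(-2)*B)*R = (-3*(-2)²*(-3))*49 = (-3*4*(-3))*49 = -12*(-3)*49 = 36*49 = 1764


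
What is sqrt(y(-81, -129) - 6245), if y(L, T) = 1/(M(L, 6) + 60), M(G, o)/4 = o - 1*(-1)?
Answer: I*sqrt(12090298)/44 ≈ 79.025*I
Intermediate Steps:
M(G, o) = 4 + 4*o (M(G, o) = 4*(o - 1*(-1)) = 4*(o + 1) = 4*(1 + o) = 4 + 4*o)
y(L, T) = 1/88 (y(L, T) = 1/((4 + 4*6) + 60) = 1/((4 + 24) + 60) = 1/(28 + 60) = 1/88)
sqrt(y(-81, -129) - 6245) = sqrt(1/88 - 6245) = sqrt(-549559/88) = I*sqrt(12090298)/44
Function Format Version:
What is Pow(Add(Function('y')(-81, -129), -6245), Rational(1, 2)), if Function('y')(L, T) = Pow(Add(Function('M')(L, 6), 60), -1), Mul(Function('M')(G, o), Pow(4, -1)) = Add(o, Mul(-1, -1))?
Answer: Mul(Rational(1, 44), I, Pow(12090298, Rational(1, 2))) ≈ Mul(79.025, I)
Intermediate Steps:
Function('M')(G, o) = Add(4, Mul(4, o)) (Function('M')(G, o) = Mul(4, Add(o, Mul(-1, -1))) = Mul(4, Add(o, 1)) = Mul(4, Add(1, o)) = Add(4, Mul(4, o)))
Function('y')(L, T) = Rational(1, 88) (Function('y')(L, T) = Pow(Add(Add(4, Mul(4, 6)), 60), -1) = Pow(Add(Add(4, 24), 60), -1) = Pow(Add(28, 60), -1) = Pow(88, -1) = Rational(1, 88))
Pow(Add(Function('y')(-81, -129), -6245), Rational(1, 2)) = Pow(Add(Rational(1, 88), -6245), Rational(1, 2)) = Pow(Rational(-549559, 88), Rational(1, 2)) = Mul(Rational(1, 44), I, Pow(12090298, Rational(1, 2)))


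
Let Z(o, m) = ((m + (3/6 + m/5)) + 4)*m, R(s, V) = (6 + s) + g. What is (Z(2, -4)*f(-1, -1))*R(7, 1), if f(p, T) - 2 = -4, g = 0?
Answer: -156/5 ≈ -31.200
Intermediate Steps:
f(p, T) = -2 (f(p, T) = 2 - 4 = -2)
R(s, V) = 6 + s (R(s, V) = (6 + s) + 0 = 6 + s)
Z(o, m) = m*(9/2 + 6*m/5) (Z(o, m) = ((m + (3*(1/6) + m*(1/5))) + 4)*m = ((m + (1/2 + m/5)) + 4)*m = ((1/2 + 6*m/5) + 4)*m = (9/2 + 6*m/5)*m = m*(9/2 + 6*m/5))
(Z(2, -4)*f(-1, -1))*R(7, 1) = (((3/10)*(-4)*(15 + 4*(-4)))*(-2))*(6 + 7) = (((3/10)*(-4)*(15 - 16))*(-2))*13 = (((3/10)*(-4)*(-1))*(-2))*13 = ((6/5)*(-2))*13 = -12/5*13 = -156/5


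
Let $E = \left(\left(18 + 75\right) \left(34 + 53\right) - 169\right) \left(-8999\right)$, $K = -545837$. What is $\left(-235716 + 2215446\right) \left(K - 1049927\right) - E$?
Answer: $-3159110573642$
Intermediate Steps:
$E = -71290078$ ($E = \left(93 \cdot 87 - 169\right) \left(-8999\right) = \left(8091 - 169\right) \left(-8999\right) = 7922 \left(-8999\right) = -71290078$)
$\left(-235716 + 2215446\right) \left(K - 1049927\right) - E = \left(-235716 + 2215446\right) \left(-545837 - 1049927\right) - -71290078 = 1979730 \left(-1595764\right) + 71290078 = -3159181863720 + 71290078 = -3159110573642$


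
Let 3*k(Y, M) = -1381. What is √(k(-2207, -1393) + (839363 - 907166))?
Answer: I*√614370/3 ≈ 261.27*I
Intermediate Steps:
k(Y, M) = -1381/3 (k(Y, M) = (⅓)*(-1381) = -1381/3)
√(k(-2207, -1393) + (839363 - 907166)) = √(-1381/3 + (839363 - 907166)) = √(-1381/3 - 67803) = √(-204790/3) = I*√614370/3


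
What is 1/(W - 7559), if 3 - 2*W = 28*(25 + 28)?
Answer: -2/16599 ≈ -0.00012049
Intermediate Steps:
W = -1481/2 (W = 3/2 - 14*(25 + 28) = 3/2 - 14*53 = 3/2 - 1/2*1484 = 3/2 - 742 = -1481/2 ≈ -740.50)
1/(W - 7559) = 1/(-1481/2 - 7559) = 1/(-16599/2) = -2/16599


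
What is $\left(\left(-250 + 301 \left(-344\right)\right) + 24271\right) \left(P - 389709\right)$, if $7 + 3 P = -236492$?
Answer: $37259865466$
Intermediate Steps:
$P = -78833$ ($P = - \frac{7}{3} + \frac{1}{3} \left(-236492\right) = - \frac{7}{3} - \frac{236492}{3} = -78833$)
$\left(\left(-250 + 301 \left(-344\right)\right) + 24271\right) \left(P - 389709\right) = \left(\left(-250 + 301 \left(-344\right)\right) + 24271\right) \left(-78833 - 389709\right) = \left(\left(-250 - 103544\right) + 24271\right) \left(-468542\right) = \left(-103794 + 24271\right) \left(-468542\right) = \left(-79523\right) \left(-468542\right) = 37259865466$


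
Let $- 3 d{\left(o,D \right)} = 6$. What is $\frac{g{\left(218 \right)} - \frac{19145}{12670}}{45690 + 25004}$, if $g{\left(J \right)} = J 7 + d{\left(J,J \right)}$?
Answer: $\frac{551141}{25591228} \approx 0.021536$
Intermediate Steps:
$d{\left(o,D \right)} = -2$ ($d{\left(o,D \right)} = \left(- \frac{1}{3}\right) 6 = -2$)
$g{\left(J \right)} = -2 + 7 J$ ($g{\left(J \right)} = J 7 - 2 = 7 J - 2 = -2 + 7 J$)
$\frac{g{\left(218 \right)} - \frac{19145}{12670}}{45690 + 25004} = \frac{\left(-2 + 7 \cdot 218\right) - \frac{19145}{12670}}{45690 + 25004} = \frac{\left(-2 + 1526\right) - \frac{547}{362}}{70694} = \left(1524 - \frac{547}{362}\right) \frac{1}{70694} = \frac{551141}{362} \cdot \frac{1}{70694} = \frac{551141}{25591228}$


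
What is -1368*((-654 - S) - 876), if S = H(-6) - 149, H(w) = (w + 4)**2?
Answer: 1894680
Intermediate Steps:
H(w) = (4 + w)**2
S = -145 (S = (4 - 6)**2 - 149 = (-2)**2 - 149 = 4 - 149 = -145)
-1368*((-654 - S) - 876) = -1368*((-654 - 1*(-145)) - 876) = -1368*((-654 + 145) - 876) = -1368*(-509 - 876) = -1368*(-1385) = 1894680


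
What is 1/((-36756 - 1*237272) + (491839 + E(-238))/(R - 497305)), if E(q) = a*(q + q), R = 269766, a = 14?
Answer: -227539/62352542267 ≈ -3.6492e-6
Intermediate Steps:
E(q) = 28*q (E(q) = 14*(q + q) = 14*(2*q) = 28*q)
1/((-36756 - 1*237272) + (491839 + E(-238))/(R - 497305)) = 1/((-36756 - 1*237272) + (491839 + 28*(-238))/(269766 - 497305)) = 1/((-36756 - 237272) + (491839 - 6664)/(-227539)) = 1/(-274028 + 485175*(-1/227539)) = 1/(-274028 - 485175/227539) = 1/(-62352542267/227539) = -227539/62352542267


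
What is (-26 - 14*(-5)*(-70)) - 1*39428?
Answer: -44354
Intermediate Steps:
(-26 - 14*(-5)*(-70)) - 1*39428 = (-26 + 70*(-70)) - 39428 = (-26 - 4900) - 39428 = -4926 - 39428 = -44354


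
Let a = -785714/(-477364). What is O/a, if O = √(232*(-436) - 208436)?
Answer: 477364*I*√77397/392857 ≈ 338.05*I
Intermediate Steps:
a = 392857/238682 (a = -785714*(-1/477364) = 392857/238682 ≈ 1.6459)
O = 2*I*√77397 (O = √(-101152 - 208436) = √(-309588) = 2*I*√77397 ≈ 556.41*I)
O/a = (2*I*√77397)/(392857/238682) = (2*I*√77397)*(238682/392857) = 477364*I*√77397/392857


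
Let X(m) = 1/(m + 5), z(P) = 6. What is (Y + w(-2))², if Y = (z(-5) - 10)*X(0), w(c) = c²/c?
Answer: 196/25 ≈ 7.8400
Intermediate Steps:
X(m) = 1/(5 + m)
w(c) = c
Y = -⅘ (Y = (6 - 10)/(5 + 0) = -4/5 = -4*⅕ = -⅘ ≈ -0.80000)
(Y + w(-2))² = (-⅘ - 2)² = (-14/5)² = 196/25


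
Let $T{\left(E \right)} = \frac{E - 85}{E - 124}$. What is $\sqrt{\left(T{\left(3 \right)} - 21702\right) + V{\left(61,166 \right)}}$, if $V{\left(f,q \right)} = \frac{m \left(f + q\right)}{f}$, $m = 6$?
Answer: $\frac{i \sqrt{9760772138}}{671} \approx 147.24 i$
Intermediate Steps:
$T{\left(E \right)} = \frac{-85 + E}{-124 + E}$
$V{\left(f,q \right)} = \frac{6 f + 6 q}{f}$ ($V{\left(f,q \right)} = \frac{6 \left(f + q\right)}{f} = \frac{6 f + 6 q}{f}$)
$\sqrt{\left(T{\left(3 \right)} - 21702\right) + V{\left(61,166 \right)}} = \sqrt{\left(\frac{-85 + 3}{-124 + 3} - 21702\right) + \left(6 + 6 \cdot 166 \cdot \frac{1}{61}\right)} = \sqrt{\left(\frac{1}{-121} \left(-82\right) - 21702\right) + \left(6 + 6 \cdot 166 \cdot \frac{1}{61}\right)} = \sqrt{\left(\left(- \frac{1}{121}\right) \left(-82\right) - 21702\right) + \left(6 + \frac{996}{61}\right)} = \sqrt{\left(\frac{82}{121} - 21702\right) + \frac{1362}{61}} = \sqrt{- \frac{2625860}{121} + \frac{1362}{61}} = \sqrt{- \frac{160012658}{7381}} = \frac{i \sqrt{9760772138}}{671}$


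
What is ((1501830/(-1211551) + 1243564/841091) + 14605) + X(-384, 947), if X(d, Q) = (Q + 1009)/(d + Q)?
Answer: 761925235556461023/52155533956853 ≈ 14609.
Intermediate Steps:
X(d, Q) = (1009 + Q)/(Q + d)
((1501830/(-1211551) + 1243564/841091) + 14605) + X(-384, 947) = ((1501830/(-1211551) + 1243564/841091) + 14605) + (1009 + 947)/(947 - 384) = ((1501830*(-1/1211551) + 1243564*(1/841091)) + 14605) + 1956/563 = ((-136530/110141 + 1243564/841091) + 14605) + (1/563)*1956 = (22133228294/92638603831 + 14605) + 1956/563 = 1353008942180049/92638603831 + 1956/563 = 761925235556461023/52155533956853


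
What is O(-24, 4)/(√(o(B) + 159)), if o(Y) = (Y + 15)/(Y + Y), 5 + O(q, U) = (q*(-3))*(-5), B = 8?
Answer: -1460*√2567/2567 ≈ -28.816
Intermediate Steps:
O(q, U) = -5 + 15*q (O(q, U) = -5 + (q*(-3))*(-5) = -5 - 3*q*(-5) = -5 + 15*q)
o(Y) = (15 + Y)/(2*Y) (o(Y) = (15 + Y)/((2*Y)) = (15 + Y)*(1/(2*Y)) = (15 + Y)/(2*Y))
O(-24, 4)/(√(o(B) + 159)) = (-5 + 15*(-24))/(√((½)*(15 + 8)/8 + 159)) = (-5 - 360)/(√((½)*(⅛)*23 + 159)) = -365/√(23/16 + 159) = -365*4*√2567/2567 = -1460*√2567/2567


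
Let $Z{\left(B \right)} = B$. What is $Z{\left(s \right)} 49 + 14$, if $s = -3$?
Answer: $-133$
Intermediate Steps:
$Z{\left(s \right)} 49 + 14 = \left(-3\right) 49 + 14 = -147 + 14 = -133$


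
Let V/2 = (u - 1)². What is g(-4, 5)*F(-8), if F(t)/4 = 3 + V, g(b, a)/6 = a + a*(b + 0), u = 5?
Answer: -12600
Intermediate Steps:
V = 32 (V = 2*(5 - 1)² = 2*4² = 2*16 = 32)
g(b, a) = 6*a + 6*a*b (g(b, a) = 6*(a + a*(b + 0)) = 6*(a + a*b) = 6*a + 6*a*b)
F(t) = 140 (F(t) = 4*(3 + 32) = 4*35 = 140)
g(-4, 5)*F(-8) = (6*5*(1 - 4))*140 = (6*5*(-3))*140 = -90*140 = -12600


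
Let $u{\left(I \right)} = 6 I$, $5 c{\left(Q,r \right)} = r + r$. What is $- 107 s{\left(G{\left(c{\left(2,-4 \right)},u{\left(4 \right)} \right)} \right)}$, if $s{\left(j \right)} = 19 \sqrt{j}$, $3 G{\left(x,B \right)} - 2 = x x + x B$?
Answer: $- \frac{2033 i \sqrt{282}}{5} \approx - 6828.0 i$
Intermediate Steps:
$c{\left(Q,r \right)} = \frac{2 r}{5}$ ($c{\left(Q,r \right)} = \frac{r + r}{5} = \frac{2 r}{5}$)
$G{\left(x,B \right)} = \frac{2}{3} + \frac{x^{2}}{3} + \frac{B x}{3}$ ($G{\left(x,B \right)} = \frac{2}{3} + \frac{x x + x B}{3} = \frac{2}{3} + \frac{x^{2} + B x}{3} = \frac{2}{3} + \left(\frac{x^{2}}{3} + \frac{B x}{3}\right) = \frac{2}{3} + \frac{x^{2}}{3} + \frac{B x}{3}$)
$- 107 s{\left(G{\left(c{\left(2,-4 \right)},u{\left(4 \right)} \right)} \right)} = - 107 \cdot 19 \sqrt{\frac{2}{3} + \frac{\left(\frac{2}{5} \left(-4\right)\right)^{2}}{3} + \frac{6 \cdot 4 \cdot \frac{2}{5} \left(-4\right)}{3}} = - 107 \cdot 19 \sqrt{\frac{2}{3} + \frac{\left(- \frac{8}{5}\right)^{2}}{3} + \frac{1}{3} \cdot 24 \left(- \frac{8}{5}\right)} = - 107 \cdot 19 \sqrt{\frac{2}{3} + \frac{1}{3} \cdot \frac{64}{25} - \frac{64}{5}} = - 107 \cdot 19 \sqrt{\frac{2}{3} + \frac{64}{75} - \frac{64}{5}} = - 107 \cdot 19 \sqrt{- \frac{282}{25}} = - 107 \cdot 19 \frac{i \sqrt{282}}{5} = - 107 \frac{19 i \sqrt{282}}{5} = - \frac{2033 i \sqrt{282}}{5}$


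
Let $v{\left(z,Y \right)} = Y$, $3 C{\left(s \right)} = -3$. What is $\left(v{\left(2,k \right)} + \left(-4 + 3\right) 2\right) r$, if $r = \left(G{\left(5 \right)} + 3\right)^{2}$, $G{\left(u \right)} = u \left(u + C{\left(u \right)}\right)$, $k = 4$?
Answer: $1058$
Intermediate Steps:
$C{\left(s \right)} = -1$ ($C{\left(s \right)} = \frac{1}{3} \left(-3\right) = -1$)
$G{\left(u \right)} = u \left(-1 + u\right)$ ($G{\left(u \right)} = u \left(u - 1\right) = u \left(-1 + u\right)$)
$r = 529$ ($r = \left(5 \left(-1 + 5\right) + 3\right)^{2} = \left(5 \cdot 4 + 3\right)^{2} = \left(20 + 3\right)^{2} = 23^{2} = 529$)
$\left(v{\left(2,k \right)} + \left(-4 + 3\right) 2\right) r = \left(4 + \left(-4 + 3\right) 2\right) 529 = \left(4 - 2\right) 529 = 2 \cdot 529 = 1058$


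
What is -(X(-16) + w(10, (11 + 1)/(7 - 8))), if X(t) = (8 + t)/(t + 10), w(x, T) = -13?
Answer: 35/3 ≈ 11.667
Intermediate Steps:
X(t) = (8 + t)/(10 + t)
-(X(-16) + w(10, (11 + 1)/(7 - 8))) = -((8 - 16)/(10 - 16) - 13) = -(-8/(-6) - 13) = -(-⅙*(-8) - 13) = -(4/3 - 13) = -1*(-35/3) = 35/3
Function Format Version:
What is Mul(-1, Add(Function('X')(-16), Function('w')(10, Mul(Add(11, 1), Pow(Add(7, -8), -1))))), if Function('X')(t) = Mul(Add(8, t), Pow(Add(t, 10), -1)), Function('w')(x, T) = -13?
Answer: Rational(35, 3) ≈ 11.667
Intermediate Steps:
Function('X')(t) = Mul(Pow(Add(10, t), -1), Add(8, t)) (Function('X')(t) = Mul(Add(8, t), Pow(Add(10, t), -1)) = Mul(Pow(Add(10, t), -1), Add(8, t)))
Mul(-1, Add(Function('X')(-16), Function('w')(10, Mul(Add(11, 1), Pow(Add(7, -8), -1))))) = Mul(-1, Add(Mul(Pow(Add(10, -16), -1), Add(8, -16)), -13)) = Mul(-1, Add(Mul(Pow(-6, -1), -8), -13)) = Mul(-1, Add(Mul(Rational(-1, 6), -8), -13)) = Mul(-1, Add(Rational(4, 3), -13)) = Mul(-1, Rational(-35, 3)) = Rational(35, 3)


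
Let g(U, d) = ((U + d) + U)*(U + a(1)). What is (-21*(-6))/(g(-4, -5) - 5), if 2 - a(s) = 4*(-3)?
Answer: -14/15 ≈ -0.93333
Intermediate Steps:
a(s) = 14 (a(s) = 2 - 4*(-3) = 2 - 1*(-12) = 2 + 12 = 14)
g(U, d) = (14 + U)*(d + 2*U) (g(U, d) = ((U + d) + U)*(U + 14) = (d + 2*U)*(14 + U) = (14 + U)*(d + 2*U))
(-21*(-6))/(g(-4, -5) - 5) = (-21*(-6))/((2*(-4)² + 14*(-5) + 28*(-4) - 4*(-5)) - 5) = 126/((2*16 - 70 - 112 + 20) - 5) = 126/((32 - 70 - 112 + 20) - 5) = 126/(-130 - 5) = 126/(-135) = 126*(-1/135) = -14/15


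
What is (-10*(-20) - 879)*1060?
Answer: -719740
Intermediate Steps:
(-10*(-20) - 879)*1060 = (200 - 879)*1060 = -679*1060 = -719740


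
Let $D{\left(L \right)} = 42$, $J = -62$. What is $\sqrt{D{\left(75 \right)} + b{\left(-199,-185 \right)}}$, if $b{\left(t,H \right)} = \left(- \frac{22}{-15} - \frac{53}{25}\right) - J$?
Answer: $\frac{\sqrt{23253}}{15} \approx 10.166$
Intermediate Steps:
$b{\left(t,H \right)} = \frac{4601}{75}$ ($b{\left(t,H \right)} = \left(- \frac{22}{-15} - \frac{53}{25}\right) - -62 = \left(\left(-22\right) \left(- \frac{1}{15}\right) - \frac{53}{25}\right) + 62 = \left(\frac{22}{15} - \frac{53}{25}\right) + 62 = - \frac{49}{75} + 62 = \frac{4601}{75}$)
$\sqrt{D{\left(75 \right)} + b{\left(-199,-185 \right)}} = \sqrt{42 + \frac{4601}{75}} = \sqrt{\frac{7751}{75}} = \frac{\sqrt{23253}}{15}$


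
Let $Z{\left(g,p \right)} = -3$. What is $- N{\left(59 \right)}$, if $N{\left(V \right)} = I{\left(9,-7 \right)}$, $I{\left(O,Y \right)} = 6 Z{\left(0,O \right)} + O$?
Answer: $9$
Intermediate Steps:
$I{\left(O,Y \right)} = -18 + O$ ($I{\left(O,Y \right)} = 6 \left(-3\right) + O = -18 + O$)
$N{\left(V \right)} = -9$ ($N{\left(V \right)} = -18 + 9 = -9$)
$- N{\left(59 \right)} = \left(-1\right) \left(-9\right) = 9$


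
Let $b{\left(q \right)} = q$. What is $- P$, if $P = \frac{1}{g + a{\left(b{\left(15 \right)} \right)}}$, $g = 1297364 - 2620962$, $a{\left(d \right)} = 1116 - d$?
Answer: $\frac{1}{1322497} \approx 7.5615 \cdot 10^{-7}$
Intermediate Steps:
$g = -1323598$ ($g = 1297364 - 2620962 = -1323598$)
$P = - \frac{1}{1322497}$ ($P = \frac{1}{-1323598 + \left(1116 - 15\right)} = \frac{1}{-1323598 + 1101} = \frac{1}{-1322497} = - \frac{1}{1322497} \approx -7.5615 \cdot 10^{-7}$)
$- P = \left(-1\right) \left(- \frac{1}{1322497}\right) = \frac{1}{1322497}$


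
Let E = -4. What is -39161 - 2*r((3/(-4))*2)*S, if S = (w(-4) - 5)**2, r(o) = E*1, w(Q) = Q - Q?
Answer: -38961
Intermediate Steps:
w(Q) = 0
r(o) = -4 (r(o) = -4*1 = -4)
S = 25 (S = (0 - 5)**2 = (-5)**2 = 25)
-39161 - 2*r((3/(-4))*2)*S = -39161 - 2*(-4)*25 = -39161 - (-8)*25 = -39161 - 1*(-200) = -39161 + 200 = -38961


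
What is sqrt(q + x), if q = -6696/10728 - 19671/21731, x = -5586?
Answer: 2*I*sqrt(14645081325670206)/3237919 ≈ 74.75*I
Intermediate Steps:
q = -4951962/3237919 (q = -6696*1/10728 - 19671*1/21731 = -93/149 - 19671/21731 = -4951962/3237919 ≈ -1.5294)
sqrt(q + x) = sqrt(-4951962/3237919 - 5586) = sqrt(-18091967496/3237919) = 2*I*sqrt(14645081325670206)/3237919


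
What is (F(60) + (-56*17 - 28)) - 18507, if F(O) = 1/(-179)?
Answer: -3488174/179 ≈ -19487.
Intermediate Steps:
F(O) = -1/179
(F(60) + (-56*17 - 28)) - 18507 = (-1/179 + (-56*17 - 28)) - 18507 = (-1/179 + (-952 - 28)) - 18507 = (-1/179 - 980) - 18507 = -175421/179 - 18507 = -3488174/179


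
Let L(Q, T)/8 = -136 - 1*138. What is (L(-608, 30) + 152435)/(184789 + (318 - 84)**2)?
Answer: 150243/239545 ≈ 0.62720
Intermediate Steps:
L(Q, T) = -2192 (L(Q, T) = 8*(-136 - 1*138) = 8*(-136 - 138) = 8*(-274) = -2192)
(L(-608, 30) + 152435)/(184789 + (318 - 84)**2) = (-2192 + 152435)/(184789 + (318 - 84)**2) = 150243/(184789 + 234**2) = 150243/(184789 + 54756) = 150243/239545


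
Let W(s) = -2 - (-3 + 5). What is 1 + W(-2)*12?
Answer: -47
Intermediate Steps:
W(s) = -4 (W(s) = -2 - 1*2 = -2 - 2 = -4)
1 + W(-2)*12 = 1 - 4*12 = 1 - 48 = -47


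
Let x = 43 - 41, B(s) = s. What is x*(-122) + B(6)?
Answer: -238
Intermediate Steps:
x = 2
x*(-122) + B(6) = 2*(-122) + 6 = -244 + 6 = -238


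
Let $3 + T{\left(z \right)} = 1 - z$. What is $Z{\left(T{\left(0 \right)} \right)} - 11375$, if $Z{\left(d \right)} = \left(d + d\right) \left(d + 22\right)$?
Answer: $-11455$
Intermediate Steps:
$T{\left(z \right)} = -2 - z$ ($T{\left(z \right)} = -3 - \left(-1 + z\right) = -2 - z$)
$Z{\left(d \right)} = 2 d \left(22 + d\right)$
$Z{\left(T{\left(0 \right)} \right)} - 11375 = 2 \left(-2 - 0\right) \left(22 - 2\right) - 11375 = 2 \left(-2 + 0\right) \left(22 + \left(-2 + 0\right)\right) - 11375 = 2 \left(-2\right) \left(22 - 2\right) - 11375 = 2 \left(-2\right) 20 - 11375 = -80 - 11375 = -11455$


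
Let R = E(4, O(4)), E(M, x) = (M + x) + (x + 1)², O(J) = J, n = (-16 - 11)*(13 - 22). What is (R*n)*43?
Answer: 344817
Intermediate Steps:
n = 243 (n = -27*(-9) = 243)
E(M, x) = M + x + (1 + x)² (E(M, x) = (M + x) + (1 + x)² = M + x + (1 + x)²)
R = 33 (R = 4 + 4 + (1 + 4)² = 4 + 4 + 5² = 4 + 4 + 25 = 33)
(R*n)*43 = (33*243)*43 = 8019*43 = 344817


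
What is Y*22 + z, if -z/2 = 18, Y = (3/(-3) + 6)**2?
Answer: 514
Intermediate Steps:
Y = 25 (Y = (3*(-1/3) + 6)**2 = (-1 + 6)**2 = 5**2 = 25)
z = -36 (z = -2*18 = -36)
Y*22 + z = 25*22 - 36 = 550 - 36 = 514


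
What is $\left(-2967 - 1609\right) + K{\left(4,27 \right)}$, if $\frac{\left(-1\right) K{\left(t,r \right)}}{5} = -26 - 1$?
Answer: $-4441$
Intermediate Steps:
$K{\left(t,r \right)} = 135$ ($K{\left(t,r \right)} = - 5 \left(-26 - 1\right) = \left(-5\right) \left(-27\right) = 135$)
$\left(-2967 - 1609\right) + K{\left(4,27 \right)} = \left(-2967 - 1609\right) + 135 = -4576 + 135 = -4441$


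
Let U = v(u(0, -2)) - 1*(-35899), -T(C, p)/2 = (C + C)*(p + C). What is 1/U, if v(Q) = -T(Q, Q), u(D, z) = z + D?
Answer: 1/35931 ≈ 2.7831e-5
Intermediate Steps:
T(C, p) = -4*C*(C + p) (T(C, p) = -2*(C + C)*(p + C) = -2*2*C*(C + p) = -4*C*(C + p))
u(D, z) = D + z
v(Q) = 8*Q² (v(Q) = -(-4)*Q*(Q + Q) = -(-4)*Q*2*Q = -(-8)*Q² = 8*Q²)
U = 35931 (U = 8*(0 - 2)² - 1*(-35899) = 8*(-2)² + 35899 = 8*4 + 35899 = 32 + 35899 = 35931)
1/U = 1/35931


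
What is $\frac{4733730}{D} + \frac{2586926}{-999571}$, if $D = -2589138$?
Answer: $- \frac{33419905379}{7567331169} \approx -4.4163$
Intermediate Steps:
$\frac{4733730}{D} + \frac{2586926}{-999571} = \frac{4733730}{-2589138} + \frac{2586926}{-999571} = 4733730 \left(- \frac{1}{2589138}\right) + 2586926 \left(- \frac{1}{999571}\right) = - \frac{262985}{143841} - \frac{136154}{52609} = - \frac{33419905379}{7567331169}$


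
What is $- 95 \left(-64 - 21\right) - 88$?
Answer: $7987$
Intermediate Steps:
$- 95 \left(-64 - 21\right) - 88 = \left(-95\right) \left(-85\right) - 88 = 8075 - 88 = 7987$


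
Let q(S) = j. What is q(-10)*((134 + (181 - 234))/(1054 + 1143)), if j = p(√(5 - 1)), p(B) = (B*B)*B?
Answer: 648/2197 ≈ 0.29495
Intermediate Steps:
p(B) = B³ (p(B) = B²*B = B³)
j = 8 (j = (√(5 - 1))³ = (√4)³ = 2³ = 8)
q(S) = 8
q(-10)*((134 + (181 - 234))/(1054 + 1143)) = 8*((134 + (181 - 234))/(1054 + 1143)) = 8*((134 - 53)/2197) = 8*(81*(1/2197)) = 8*(81/2197) = 648/2197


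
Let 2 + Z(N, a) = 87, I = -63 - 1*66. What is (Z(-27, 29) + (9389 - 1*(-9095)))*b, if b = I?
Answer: -2395401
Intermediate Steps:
I = -129 (I = -63 - 66 = -129)
b = -129
Z(N, a) = 85 (Z(N, a) = -2 + 87 = 85)
(Z(-27, 29) + (9389 - 1*(-9095)))*b = (85 + (9389 - 1*(-9095)))*(-129) = (85 + (9389 + 9095))*(-129) = (85 + 18484)*(-129) = 18569*(-129) = -2395401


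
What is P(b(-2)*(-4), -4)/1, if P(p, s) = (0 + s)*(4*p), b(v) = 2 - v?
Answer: 256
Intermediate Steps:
P(p, s) = 4*p*s (P(p, s) = s*(4*p) = 4*p*s)
P(b(-2)*(-4), -4)/1 = (4*((2 - 1*(-2))*(-4))*(-4))/1 = (4*((2 + 2)*(-4))*(-4))*1 = (4*(4*(-4))*(-4))*1 = (4*(-16)*(-4))*1 = 256*1 = 256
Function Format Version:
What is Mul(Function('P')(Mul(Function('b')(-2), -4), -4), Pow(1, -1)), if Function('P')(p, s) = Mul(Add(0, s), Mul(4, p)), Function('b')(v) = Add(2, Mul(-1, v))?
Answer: 256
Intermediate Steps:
Function('P')(p, s) = Mul(4, p, s) (Function('P')(p, s) = Mul(s, Mul(4, p)) = Mul(4, p, s))
Mul(Function('P')(Mul(Function('b')(-2), -4), -4), Pow(1, -1)) = Mul(Mul(4, Mul(Add(2, Mul(-1, -2)), -4), -4), Pow(1, -1)) = Mul(Mul(4, Mul(Add(2, 2), -4), -4), 1) = Mul(Mul(4, Mul(4, -4), -4), 1) = Mul(Mul(4, -16, -4), 1) = Mul(256, 1) = 256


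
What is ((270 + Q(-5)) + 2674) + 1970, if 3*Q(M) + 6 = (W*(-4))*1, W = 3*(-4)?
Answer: 4928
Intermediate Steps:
W = -12
Q(M) = 14 (Q(M) = -2 + (-12*(-4)*1)/3 = -2 + (48*1)/3 = -2 + (1/3)*48 = -2 + 16 = 14)
((270 + Q(-5)) + 2674) + 1970 = ((270 + 14) + 2674) + 1970 = (284 + 2674) + 1970 = 2958 + 1970 = 4928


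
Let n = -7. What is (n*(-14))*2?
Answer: 196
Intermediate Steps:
(n*(-14))*2 = -7*(-14)*2 = 98*2 = 196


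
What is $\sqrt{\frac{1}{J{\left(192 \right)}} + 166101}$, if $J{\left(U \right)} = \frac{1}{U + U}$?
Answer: $\sqrt{166485} \approx 408.03$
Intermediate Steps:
$J{\left(U \right)} = \frac{1}{2 U}$
$\sqrt{\frac{1}{J{\left(192 \right)}} + 166101} = \sqrt{\frac{1}{\frac{1}{2} \cdot \frac{1}{192}} + 166101} = \sqrt{\frac{1}{\frac{1}{384}} + 166101} = \sqrt{384 + 166101} = \sqrt{166485}$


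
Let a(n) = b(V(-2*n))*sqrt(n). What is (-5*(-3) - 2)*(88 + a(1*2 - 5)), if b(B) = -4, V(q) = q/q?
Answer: 1144 - 52*I*sqrt(3) ≈ 1144.0 - 90.067*I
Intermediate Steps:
V(q) = 1
a(n) = -4*sqrt(n)
(-5*(-3) - 2)*(88 + a(1*2 - 5)) = (-5*(-3) - 2)*(88 - 4*sqrt(1*2 - 5)) = (15 - 2)*(88 - 4*sqrt(2 - 5)) = 13*(88 - 4*I*sqrt(3)) = 1144 - 52*I*sqrt(3)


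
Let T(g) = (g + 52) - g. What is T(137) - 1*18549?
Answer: -18497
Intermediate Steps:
T(g) = 52 (T(g) = (52 + g) - g = 52)
T(137) - 1*18549 = 52 - 1*18549 = 52 - 18549 = -18497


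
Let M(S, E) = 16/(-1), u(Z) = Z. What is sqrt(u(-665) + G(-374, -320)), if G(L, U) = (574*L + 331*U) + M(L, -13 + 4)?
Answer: I*sqrt(321277) ≈ 566.81*I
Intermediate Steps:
M(S, E) = -16 (M(S, E) = 16*(-1) = -16)
G(L, U) = -16 + 331*U + 574*L (G(L, U) = (574*L + 331*U) - 16 = (331*U + 574*L) - 16 = -16 + 331*U + 574*L)
sqrt(u(-665) + G(-374, -320)) = sqrt(-665 + (-16 + 331*(-320) + 574*(-374))) = sqrt(-665 + (-16 - 105920 - 214676)) = sqrt(-665 - 320612) = sqrt(-321277) = I*sqrt(321277)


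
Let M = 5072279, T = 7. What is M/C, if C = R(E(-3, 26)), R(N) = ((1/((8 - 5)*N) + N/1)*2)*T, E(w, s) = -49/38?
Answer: -2023839321/8647 ≈ -2.3405e+5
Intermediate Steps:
E(w, s) = -49/38 (E(w, s) = -49*1/38 = -49/38)
R(N) = 14*N + 14/(3*N) (R(N) = ((1/((8 - 5)*N) + N/1)*2)*7 = ((1/(3*N) + N*1)*2)*7 = ((1/(3*N) + N)*2)*7 = ((N + 1/(3*N))*2)*7 = (2*N + 2/(3*N))*7 = 14*N + 14/(3*N))
C = -8647/399 (C = 14*(-49/38) + 14/(3*(-49/38)) = -343/19 + (14/3)*(-38/49) = -343/19 - 76/21 = -8647/399 ≈ -21.672)
M/C = 5072279/(-8647/399) = 5072279*(-399/8647) = -2023839321/8647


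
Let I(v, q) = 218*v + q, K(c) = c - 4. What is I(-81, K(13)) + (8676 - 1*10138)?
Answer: -19111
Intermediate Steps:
K(c) = -4 + c
I(v, q) = q + 218*v
I(-81, K(13)) + (8676 - 1*10138) = ((-4 + 13) + 218*(-81)) + (8676 - 1*10138) = (9 - 17658) + (8676 - 10138) = -17649 - 1462 = -19111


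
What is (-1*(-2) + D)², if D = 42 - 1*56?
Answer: 144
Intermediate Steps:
D = -14 (D = 42 - 56 = -14)
(-1*(-2) + D)² = (-1*(-2) - 14)² = (2 - 14)² = (-12)² = 144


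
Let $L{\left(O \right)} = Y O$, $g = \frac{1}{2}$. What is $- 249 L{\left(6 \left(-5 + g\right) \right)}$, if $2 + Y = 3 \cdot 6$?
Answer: $107568$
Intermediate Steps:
$Y = 16$ ($Y = -2 + 3 \cdot 6 = -2 + 18 = 16$)
$g = \frac{1}{2} \approx 0.5$
$L{\left(O \right)} = 16 O$
$- 249 L{\left(6 \left(-5 + g\right) \right)} = - 249 \cdot 16 \cdot 6 \left(-5 + \frac{1}{2}\right) = - 249 \cdot 16 \cdot 6 \left(- \frac{9}{2}\right) = - 249 \cdot 16 \left(-27\right) = \left(-249\right) \left(-432\right) = 107568$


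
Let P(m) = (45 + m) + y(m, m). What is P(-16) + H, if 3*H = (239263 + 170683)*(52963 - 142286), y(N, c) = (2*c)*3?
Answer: -36617606759/3 ≈ -1.2206e+10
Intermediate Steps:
y(N, c) = 6*c
P(m) = 45 + 7*m (P(m) = (45 + m) + 6*m = 45 + 7*m)
H = -36617606558/3 (H = ((239263 + 170683)*(52963 - 142286))/3 = (409946*(-89323))/3 = (⅓)*(-36617606558) = -36617606558/3 ≈ -1.2206e+10)
P(-16) + H = (45 + 7*(-16)) - 36617606558/3 = (45 - 112) - 36617606558/3 = -67 - 36617606558/3 = -36617606759/3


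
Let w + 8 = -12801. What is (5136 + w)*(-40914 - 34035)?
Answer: 575083677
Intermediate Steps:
w = -12809 (w = -8 - 12801 = -12809)
(5136 + w)*(-40914 - 34035) = (5136 - 12809)*(-40914 - 34035) = -7673*(-74949) = 575083677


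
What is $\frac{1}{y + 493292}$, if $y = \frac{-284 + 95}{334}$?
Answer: $\frac{334}{164759339} \approx 2.0272 \cdot 10^{-6}$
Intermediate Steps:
$y = - \frac{189}{334}$ ($y = \frac{1}{334} \left(-189\right) = - \frac{189}{334} \approx -0.56587$)
$\frac{1}{y + 493292} = \frac{1}{- \frac{189}{334} + 493292} = \frac{1}{\frac{164759339}{334}} = \frac{334}{164759339}$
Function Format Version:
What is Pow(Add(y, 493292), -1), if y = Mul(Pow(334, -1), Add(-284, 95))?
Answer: Rational(334, 164759339) ≈ 2.0272e-6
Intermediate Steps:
y = Rational(-189, 334) (y = Mul(Rational(1, 334), -189) = Rational(-189, 334) ≈ -0.56587)
Pow(Add(y, 493292), -1) = Pow(Add(Rational(-189, 334), 493292), -1) = Pow(Rational(164759339, 334), -1) = Rational(334, 164759339)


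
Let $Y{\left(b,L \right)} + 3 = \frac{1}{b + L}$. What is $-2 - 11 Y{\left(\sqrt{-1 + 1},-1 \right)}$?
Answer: $42$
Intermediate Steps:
$Y{\left(b,L \right)} = -3 + \frac{1}{L + b}$ ($Y{\left(b,L \right)} = -3 + \frac{1}{b + L} = -3 + \frac{1}{L + b}$)
$-2 - 11 Y{\left(\sqrt{-1 + 1},-1 \right)} = -2 - 11 \frac{1 - -3 - 3 \sqrt{-1 + 1}}{-1 + \sqrt{-1 + 1}} = -2 - 11 \frac{1 + 3 - 3 \sqrt{0}}{-1 + \sqrt{0}} = -2 - 11 \frac{1 + 3 - 0}{-1 + 0} = -2 - 11 \frac{1 + 3 + 0}{-1} = -2 - 11 \left(\left(-1\right) 4\right) = -2 - -44 = -2 + 44 = 42$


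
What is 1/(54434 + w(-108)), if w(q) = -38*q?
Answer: 1/58538 ≈ 1.7083e-5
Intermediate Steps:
1/(54434 + w(-108)) = 1/(54434 - 38*(-108)) = 1/(54434 + 4104) = 1/58538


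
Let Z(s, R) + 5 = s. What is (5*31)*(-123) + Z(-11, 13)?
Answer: -19081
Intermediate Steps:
Z(s, R) = -5 + s
(5*31)*(-123) + Z(-11, 13) = (5*31)*(-123) + (-5 - 11) = 155*(-123) - 16 = -19065 - 16 = -19081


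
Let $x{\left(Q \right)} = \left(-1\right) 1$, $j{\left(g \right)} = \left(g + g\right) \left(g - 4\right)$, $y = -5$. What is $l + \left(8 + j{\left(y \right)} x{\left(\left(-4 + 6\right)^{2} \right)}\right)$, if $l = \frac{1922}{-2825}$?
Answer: $- \frac{233572}{2825} \approx -82.68$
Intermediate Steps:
$j{\left(g \right)} = 2 g \left(-4 + g\right)$
$l = - \frac{1922}{2825}$ ($l = 1922 \left(- \frac{1}{2825}\right) = - \frac{1922}{2825} \approx -0.68035$)
$x{\left(Q \right)} = -1$
$l + \left(8 + j{\left(y \right)} x{\left(\left(-4 + 6\right)^{2} \right)}\right) = - \frac{1922}{2825} + \left(8 + 2 \left(-5\right) \left(-4 - 5\right) \left(-1\right)\right) = - \frac{1922}{2825} + \left(8 + 2 \left(-5\right) \left(-9\right) \left(-1\right)\right) = - \frac{1922}{2825} + \left(8 + 90 \left(-1\right)\right) = - \frac{1922}{2825} + \left(8 - 90\right) = - \frac{1922}{2825} - 82 = - \frac{233572}{2825}$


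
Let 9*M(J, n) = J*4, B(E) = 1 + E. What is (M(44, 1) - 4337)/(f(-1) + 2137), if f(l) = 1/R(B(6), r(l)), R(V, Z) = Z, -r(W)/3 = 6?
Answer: -1586/785 ≈ -2.0204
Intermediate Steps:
r(W) = -18 (r(W) = -3*6 = -18)
f(l) = -1/18 (f(l) = 1/(-18) = -1/18)
M(J, n) = 4*J/9 (M(J, n) = (J*4)/9 = (4*J)/9 = 4*J/9)
(M(44, 1) - 4337)/(f(-1) + 2137) = ((4/9)*44 - 4337)/(-1/18 + 2137) = (176/9 - 4337)/(38465/18) = -38857/9*18/38465 = -1586/785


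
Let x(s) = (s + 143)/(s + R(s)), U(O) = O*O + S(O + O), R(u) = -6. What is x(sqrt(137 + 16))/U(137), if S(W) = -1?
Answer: 337/731952 + 149*sqrt(17)/731952 ≈ 0.0012997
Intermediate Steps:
U(O) = -1 + O**2 (U(O) = O*O - 1 = O**2 - 1 = -1 + O**2)
x(s) = (143 + s)/(-6 + s) (x(s) = (s + 143)/(s - 6) = (143 + s)/(-6 + s))
x(sqrt(137 + 16))/U(137) = ((143 + sqrt(137 + 16))/(-6 + sqrt(137 + 16)))/(-1 + 137**2) = ((143 + sqrt(153))/(-6 + sqrt(153)))/(-1 + 18769) = ((143 + 3*sqrt(17))/(-6 + 3*sqrt(17)))/18768 = ((143 + 3*sqrt(17))/(-6 + 3*sqrt(17)))*(1/18768) = (143 + 3*sqrt(17))/(18768*(-6 + 3*sqrt(17)))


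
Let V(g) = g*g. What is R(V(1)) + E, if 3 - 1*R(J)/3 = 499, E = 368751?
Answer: 367263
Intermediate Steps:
V(g) = g²
R(J) = -1488 (R(J) = 9 - 3*499 = 9 - 1497 = -1488)
R(V(1)) + E = -1488 + 368751 = 367263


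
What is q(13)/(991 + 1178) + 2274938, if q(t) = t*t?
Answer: 4934340691/2169 ≈ 2.2749e+6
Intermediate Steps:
q(t) = t²
q(13)/(991 + 1178) + 2274938 = 13²/(991 + 1178) + 2274938 = 169/2169 + 2274938 = 4934340691/2169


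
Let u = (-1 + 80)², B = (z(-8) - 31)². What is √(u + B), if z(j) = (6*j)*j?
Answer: 5*√5234 ≈ 361.73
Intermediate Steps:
z(j) = 6*j²
B = 124609 (B = (6*(-8)² - 31)² = (6*64 - 31)² = (384 - 31)² = 353² = 124609)
u = 6241 (u = 79² = 6241)
√(u + B) = √(6241 + 124609) = √130850 = 5*√5234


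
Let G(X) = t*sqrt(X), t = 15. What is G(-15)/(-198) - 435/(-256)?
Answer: 435/256 - 5*I*sqrt(15)/66 ≈ 1.6992 - 0.29341*I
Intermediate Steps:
G(X) = 15*sqrt(X)
G(-15)/(-198) - 435/(-256) = (15*sqrt(-15))/(-198) - 435/(-256) = (15*(I*sqrt(15)))*(-1/198) - 435*(-1/256) = (15*I*sqrt(15))*(-1/198) + 435/256 = -5*I*sqrt(15)/66 + 435/256 = 435/256 - 5*I*sqrt(15)/66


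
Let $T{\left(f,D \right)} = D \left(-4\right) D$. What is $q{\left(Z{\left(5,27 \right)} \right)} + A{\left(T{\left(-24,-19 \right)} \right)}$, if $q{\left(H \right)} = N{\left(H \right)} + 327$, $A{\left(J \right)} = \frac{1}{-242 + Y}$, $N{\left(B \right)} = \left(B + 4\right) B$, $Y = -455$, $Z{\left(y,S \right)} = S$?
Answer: $\frac{811307}{697} \approx 1164.0$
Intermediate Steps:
$T{\left(f,D \right)} = - 4 D^{2}$ ($T{\left(f,D \right)} = - 4 D D = - 4 D^{2}$)
$N{\left(B \right)} = B \left(4 + B\right)$ ($N{\left(B \right)} = \left(4 + B\right) B = B \left(4 + B\right)$)
$A{\left(J \right)} = - \frac{1}{697}$ ($A{\left(J \right)} = \frac{1}{-242 - 455} = \frac{1}{-697} = - \frac{1}{697}$)
$q{\left(H \right)} = 327 + H \left(4 + H\right)$ ($q{\left(H \right)} = H \left(4 + H\right) + 327 = 327 + H \left(4 + H\right)$)
$q{\left(Z{\left(5,27 \right)} \right)} + A{\left(T{\left(-24,-19 \right)} \right)} = \left(327 + 27 \left(4 + 27\right)\right) - \frac{1}{697} = \left(327 + 27 \cdot 31\right) - \frac{1}{697} = \left(327 + 837\right) - \frac{1}{697} = 1164 - \frac{1}{697} = \frac{811307}{697}$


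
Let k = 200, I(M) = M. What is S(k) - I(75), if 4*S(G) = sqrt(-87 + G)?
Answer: -75 + sqrt(113)/4 ≈ -72.342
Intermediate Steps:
S(G) = sqrt(-87 + G)/4
S(k) - I(75) = sqrt(-87 + 200)/4 - 1*75 = sqrt(113)/4 - 75 = -75 + sqrt(113)/4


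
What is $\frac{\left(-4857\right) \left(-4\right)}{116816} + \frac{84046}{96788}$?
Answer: $\frac{731144675}{706649188} \approx 1.0347$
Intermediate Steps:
$\frac{\left(-4857\right) \left(-4\right)}{116816} + \frac{84046}{96788} = 19428 \cdot \frac{1}{116816} + 84046 \cdot \frac{1}{96788} = \frac{4857}{29204} + \frac{42023}{48394} = \frac{731144675}{706649188}$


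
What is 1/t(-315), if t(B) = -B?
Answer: 1/315 ≈ 0.0031746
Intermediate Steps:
1/t(-315) = 1/(-1*(-315)) = 1/315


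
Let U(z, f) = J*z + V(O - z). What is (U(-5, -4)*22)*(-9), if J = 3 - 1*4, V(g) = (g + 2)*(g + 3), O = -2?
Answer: -6930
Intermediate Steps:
V(g) = (2 + g)*(3 + g)
J = -1 (J = 3 - 4 = -1)
U(z, f) = -4 + (-2 - z)**2 - 6*z (U(z, f) = -z + (6 + (-2 - z)**2 + 5*(-2 - z)) = -z + (6 + (-2 - z)**2 + (-10 - 5*z)) = -z + (-4 + (-2 - z)**2 - 5*z) = -4 + (-2 - z)**2 - 6*z)
(U(-5, -4)*22)*(-9) = (-5*(-2 - 5)*22)*(-9) = (-5*(-7)*22)*(-9) = (35*22)*(-9) = 770*(-9) = -6930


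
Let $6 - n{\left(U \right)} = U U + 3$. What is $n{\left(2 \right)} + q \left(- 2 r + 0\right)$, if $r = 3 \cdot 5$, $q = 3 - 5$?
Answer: $59$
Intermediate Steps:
$n{\left(U \right)} = 3 - U^{2}$ ($n{\left(U \right)} = 6 - \left(U U + 3\right) = 6 - \left(U^{2} + 3\right) = 6 - \left(3 + U^{2}\right) = 3 - U^{2}$)
$q = -2$
$r = 15$
$n{\left(2 \right)} + q \left(- 2 r + 0\right) = \left(3 - 2^{2}\right) - 2 \left(\left(-2\right) 15 + 0\right) = \left(3 - 4\right) - 2 \left(-30 + 0\right) = \left(3 - 4\right) - -60 = -1 + 60 = 59$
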